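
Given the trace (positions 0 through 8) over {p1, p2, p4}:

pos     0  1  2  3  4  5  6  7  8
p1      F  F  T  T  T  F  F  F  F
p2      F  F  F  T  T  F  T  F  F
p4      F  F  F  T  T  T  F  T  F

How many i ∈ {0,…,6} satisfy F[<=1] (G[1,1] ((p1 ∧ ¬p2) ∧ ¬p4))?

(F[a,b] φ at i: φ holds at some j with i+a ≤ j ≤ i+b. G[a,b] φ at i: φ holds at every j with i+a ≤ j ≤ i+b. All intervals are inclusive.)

2

Evaluate at each i in [0,6]:
  i=0: ✓ (witness j=1)
  i=1: ✓ (witness j=1)
  i=2: ✗ (none in [2,3])
  i=3: ✗ (none in [3,4])
  i=4: ✗ (none in [4,5])
  i=5: ✗ (none in [5,6])
  i=6: ✗ (none in [6,7])
Positions where it holds: {0, 1} → 2.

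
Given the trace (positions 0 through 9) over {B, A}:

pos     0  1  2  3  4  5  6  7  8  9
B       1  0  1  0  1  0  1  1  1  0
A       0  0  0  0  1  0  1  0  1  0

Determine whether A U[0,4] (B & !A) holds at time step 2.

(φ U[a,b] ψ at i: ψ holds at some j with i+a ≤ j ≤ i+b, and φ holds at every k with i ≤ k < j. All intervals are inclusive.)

Need some j in [2,6] with (B & !A), and A at every k in [2,j-1].
  j=2: (B & !A) holds; no prefix to check → satisfied.

Yes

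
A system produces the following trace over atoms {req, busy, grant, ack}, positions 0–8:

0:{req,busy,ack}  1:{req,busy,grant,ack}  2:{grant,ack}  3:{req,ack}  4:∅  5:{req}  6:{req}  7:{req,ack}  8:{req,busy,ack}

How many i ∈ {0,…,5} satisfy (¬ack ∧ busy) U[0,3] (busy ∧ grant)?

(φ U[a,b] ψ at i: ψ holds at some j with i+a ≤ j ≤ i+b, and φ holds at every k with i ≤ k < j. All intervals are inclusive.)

Evaluate at each i in [0,5]:
  i=0: ✗ (lhs fails at k=0 before rhs at j=1)
  i=1: ✓ (rhs at j=1)
  i=2: ✗ (no rhs in [2,5])
  i=3: ✗ (no rhs in [3,6])
  i=4: ✗ (no rhs in [4,7])
  i=5: ✗ (no rhs in [5,8])
Positions where it holds: {1} → 1.

1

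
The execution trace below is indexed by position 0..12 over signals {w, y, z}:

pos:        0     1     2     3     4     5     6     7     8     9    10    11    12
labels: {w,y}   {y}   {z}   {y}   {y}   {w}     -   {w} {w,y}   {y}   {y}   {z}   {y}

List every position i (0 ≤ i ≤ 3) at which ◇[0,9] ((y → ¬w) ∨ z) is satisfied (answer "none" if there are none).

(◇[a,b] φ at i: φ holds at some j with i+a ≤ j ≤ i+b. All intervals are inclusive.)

Evaluate at each i in [0,3]:
  i=0: ✓ (witness j=1)
  i=1: ✓ (witness j=1)
  i=2: ✓ (witness j=2)
  i=3: ✓ (witness j=3)

0, 1, 2, 3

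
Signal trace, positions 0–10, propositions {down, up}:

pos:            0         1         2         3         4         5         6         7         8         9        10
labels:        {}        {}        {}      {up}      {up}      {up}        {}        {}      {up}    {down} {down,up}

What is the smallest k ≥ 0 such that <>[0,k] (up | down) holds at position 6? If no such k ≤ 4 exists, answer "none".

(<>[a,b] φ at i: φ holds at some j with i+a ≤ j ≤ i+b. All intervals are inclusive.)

Scan j = 6,7,… for (up | down):
  j=6: fails
  j=7: fails
  j=8: holds
First hit at j=8, so smallest k = 8-6 = 2.

2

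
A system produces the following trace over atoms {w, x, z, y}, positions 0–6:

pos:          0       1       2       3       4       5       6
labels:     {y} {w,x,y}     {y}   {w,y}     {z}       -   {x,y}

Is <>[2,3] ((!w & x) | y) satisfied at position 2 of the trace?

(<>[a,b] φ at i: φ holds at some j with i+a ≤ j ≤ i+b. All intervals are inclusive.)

False

Check ((!w & x) | y) at each j in [4,5]:
  j=4: false
  j=5: false
No position in the window satisfies it → formula fails.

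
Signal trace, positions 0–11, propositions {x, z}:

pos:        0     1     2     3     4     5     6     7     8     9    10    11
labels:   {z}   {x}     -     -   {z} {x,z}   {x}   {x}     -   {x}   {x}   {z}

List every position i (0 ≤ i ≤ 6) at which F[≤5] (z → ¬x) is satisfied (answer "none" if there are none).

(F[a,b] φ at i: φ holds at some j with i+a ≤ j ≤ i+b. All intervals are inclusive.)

Evaluate at each i in [0,6]:
  i=0: ✓ (witness j=0)
  i=1: ✓ (witness j=1)
  i=2: ✓ (witness j=2)
  i=3: ✓ (witness j=3)
  i=4: ✓ (witness j=4)
  i=5: ✓ (witness j=6)
  i=6: ✓ (witness j=6)

0, 1, 2, 3, 4, 5, 6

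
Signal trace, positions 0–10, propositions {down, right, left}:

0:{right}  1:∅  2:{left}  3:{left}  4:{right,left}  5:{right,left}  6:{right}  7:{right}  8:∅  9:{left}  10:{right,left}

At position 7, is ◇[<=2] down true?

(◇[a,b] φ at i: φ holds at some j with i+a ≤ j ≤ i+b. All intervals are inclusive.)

Check down at each j in [7,9]:
  j=7: false
  j=8: false
  j=9: false
No position in the window satisfies it → formula fails.

Does not hold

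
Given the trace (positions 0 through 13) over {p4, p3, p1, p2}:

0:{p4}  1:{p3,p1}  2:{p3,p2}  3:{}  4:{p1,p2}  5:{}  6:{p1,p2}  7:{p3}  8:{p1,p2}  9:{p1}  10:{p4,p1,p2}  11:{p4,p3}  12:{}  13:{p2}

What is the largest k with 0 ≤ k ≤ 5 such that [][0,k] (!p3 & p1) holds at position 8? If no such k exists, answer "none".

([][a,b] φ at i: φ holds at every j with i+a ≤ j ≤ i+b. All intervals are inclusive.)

(!p3 & p1) must hold from j=8 onward; find where it first fails.
  j=8: holds
  j=9: holds
  j=10: holds
  j=11: fails
Holds on [8,10], so largest k = 2.

2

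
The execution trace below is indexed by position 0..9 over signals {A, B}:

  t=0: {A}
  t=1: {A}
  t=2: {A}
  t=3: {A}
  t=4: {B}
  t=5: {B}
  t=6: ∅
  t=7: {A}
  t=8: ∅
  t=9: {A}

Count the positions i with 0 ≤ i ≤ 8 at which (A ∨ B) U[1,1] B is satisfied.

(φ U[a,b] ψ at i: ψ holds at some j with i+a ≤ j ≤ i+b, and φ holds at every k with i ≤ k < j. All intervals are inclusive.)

2

Evaluate at each i in [0,8]:
  i=0: ✗ (no rhs in [1,1])
  i=1: ✗ (no rhs in [2,2])
  i=2: ✗ (no rhs in [3,3])
  i=3: ✓ (rhs at j=4; lhs holds on [3,3])
  i=4: ✓ (rhs at j=5; lhs holds on [4,4])
  i=5: ✗ (no rhs in [6,6])
  i=6: ✗ (no rhs in [7,7])
  i=7: ✗ (no rhs in [8,8])
  i=8: ✗ (no rhs in [9,9])
Positions where it holds: {3, 4} → 2.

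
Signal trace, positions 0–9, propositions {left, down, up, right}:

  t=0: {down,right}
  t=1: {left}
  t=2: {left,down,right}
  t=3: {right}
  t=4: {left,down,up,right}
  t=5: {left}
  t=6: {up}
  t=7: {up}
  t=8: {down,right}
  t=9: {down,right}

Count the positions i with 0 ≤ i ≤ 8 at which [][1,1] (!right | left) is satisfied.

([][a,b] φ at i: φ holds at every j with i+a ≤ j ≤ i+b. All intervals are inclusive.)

Evaluate at each i in [0,8]:
  i=0: ✓ (all of [1,1])
  i=1: ✓ (all of [2,2])
  i=2: ✗ (fails at j=3)
  i=3: ✓ (all of [4,4])
  i=4: ✓ (all of [5,5])
  i=5: ✓ (all of [6,6])
  i=6: ✓ (all of [7,7])
  i=7: ✗ (fails at j=8)
  i=8: ✗ (fails at j=9)
Positions where it holds: {0, 1, 3, 4, 5, 6} → 6.

6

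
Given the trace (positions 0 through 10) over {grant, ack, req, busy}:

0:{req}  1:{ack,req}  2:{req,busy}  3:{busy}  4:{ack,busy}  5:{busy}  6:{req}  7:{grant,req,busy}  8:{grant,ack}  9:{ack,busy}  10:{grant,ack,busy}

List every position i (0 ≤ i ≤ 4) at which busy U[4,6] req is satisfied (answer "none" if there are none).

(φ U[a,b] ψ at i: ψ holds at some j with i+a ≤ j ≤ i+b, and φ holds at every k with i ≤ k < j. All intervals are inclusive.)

2

Evaluate at each i in [0,4]:
  i=0: ✗ (lhs fails at k=0 before rhs at j=6)
  i=1: ✗ (lhs fails at k=1 before rhs at j=6)
  i=2: ✓ (rhs at j=6; lhs holds on [2,5])
  i=3: ✗ (lhs fails at k=6 before rhs at j=7)
  i=4: ✗ (no rhs in [8,10])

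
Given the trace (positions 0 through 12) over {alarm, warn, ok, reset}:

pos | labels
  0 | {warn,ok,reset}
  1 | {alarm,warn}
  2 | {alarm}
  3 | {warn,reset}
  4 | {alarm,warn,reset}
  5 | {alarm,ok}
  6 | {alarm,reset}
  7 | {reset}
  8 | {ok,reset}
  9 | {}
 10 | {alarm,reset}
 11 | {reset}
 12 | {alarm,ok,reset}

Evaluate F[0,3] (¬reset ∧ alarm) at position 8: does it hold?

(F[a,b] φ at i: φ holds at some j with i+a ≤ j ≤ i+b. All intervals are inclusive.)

Check (¬reset ∧ alarm) at each j in [8,11]:
  j=8: false
  j=9: false
  j=10: false
  j=11: false
No position in the window satisfies it → formula fails.

No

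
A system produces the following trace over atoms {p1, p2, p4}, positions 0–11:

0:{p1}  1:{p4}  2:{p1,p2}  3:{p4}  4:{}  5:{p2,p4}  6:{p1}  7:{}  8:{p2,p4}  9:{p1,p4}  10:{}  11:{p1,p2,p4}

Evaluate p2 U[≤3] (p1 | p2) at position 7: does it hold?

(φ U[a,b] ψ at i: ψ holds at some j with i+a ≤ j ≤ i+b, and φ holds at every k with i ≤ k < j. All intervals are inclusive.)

Need some j in [7,10] with (p1 | p2), and p2 at every k in [7,j-1].
  j=7: (p1 | p2) false.
  j=8: (p1 | p2) holds, but p2 fails at k=7 → not this j.
  j=9: (p1 | p2) holds, but p2 fails at k=7 → not this j.
  j=10: (p1 | p2) false.
No j in the window works → until fails.

False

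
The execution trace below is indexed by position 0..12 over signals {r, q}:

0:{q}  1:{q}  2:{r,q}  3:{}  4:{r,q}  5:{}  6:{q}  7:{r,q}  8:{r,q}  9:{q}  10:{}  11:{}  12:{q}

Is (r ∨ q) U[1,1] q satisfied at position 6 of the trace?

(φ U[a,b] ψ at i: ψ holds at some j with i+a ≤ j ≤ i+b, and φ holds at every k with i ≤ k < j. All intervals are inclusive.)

Need some j in [7,7] with q, and (r ∨ q) at every k in [6,j-1].
  j=7: q holds; (r ∨ q) holds at every k in [6,6] → satisfied.

Holds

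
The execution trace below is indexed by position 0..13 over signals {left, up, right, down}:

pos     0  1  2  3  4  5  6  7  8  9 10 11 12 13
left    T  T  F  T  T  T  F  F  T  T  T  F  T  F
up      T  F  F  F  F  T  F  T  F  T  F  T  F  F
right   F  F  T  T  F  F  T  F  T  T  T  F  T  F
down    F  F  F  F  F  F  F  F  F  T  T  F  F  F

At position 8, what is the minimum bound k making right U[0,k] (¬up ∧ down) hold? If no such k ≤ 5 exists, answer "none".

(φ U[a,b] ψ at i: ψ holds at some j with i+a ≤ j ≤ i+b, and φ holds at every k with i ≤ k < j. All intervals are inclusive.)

2

Need earliest j ≥ 8 with (¬up ∧ down), and right at every k in [8,j-1].
  j=8: rhs fails.
  j=9: rhs fails.
  j=10: rhs holds; lhs holds on [8,9]. k = 2.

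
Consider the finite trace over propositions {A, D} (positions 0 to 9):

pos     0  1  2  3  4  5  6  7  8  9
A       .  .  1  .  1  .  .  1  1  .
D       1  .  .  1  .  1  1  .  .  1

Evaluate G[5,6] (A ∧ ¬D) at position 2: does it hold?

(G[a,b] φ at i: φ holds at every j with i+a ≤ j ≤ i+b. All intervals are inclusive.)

Check (A ∧ ¬D) at every j in [7,8]:
  j=7: true
  j=8: true
All positions satisfy it → formula holds.

True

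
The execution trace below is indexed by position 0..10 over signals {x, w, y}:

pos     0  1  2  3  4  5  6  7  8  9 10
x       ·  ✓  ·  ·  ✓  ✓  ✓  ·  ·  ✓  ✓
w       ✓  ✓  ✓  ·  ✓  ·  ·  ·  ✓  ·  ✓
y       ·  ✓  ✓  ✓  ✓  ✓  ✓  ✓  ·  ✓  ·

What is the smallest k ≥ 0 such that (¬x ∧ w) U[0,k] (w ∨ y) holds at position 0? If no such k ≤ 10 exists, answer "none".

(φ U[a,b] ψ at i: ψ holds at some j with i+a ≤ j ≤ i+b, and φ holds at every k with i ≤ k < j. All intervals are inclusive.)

0

Need earliest j ≥ 0 with (w ∨ y), and (¬x ∧ w) at every k in [0,j-1].
  j=0: rhs holds (empty prefix). k = 0.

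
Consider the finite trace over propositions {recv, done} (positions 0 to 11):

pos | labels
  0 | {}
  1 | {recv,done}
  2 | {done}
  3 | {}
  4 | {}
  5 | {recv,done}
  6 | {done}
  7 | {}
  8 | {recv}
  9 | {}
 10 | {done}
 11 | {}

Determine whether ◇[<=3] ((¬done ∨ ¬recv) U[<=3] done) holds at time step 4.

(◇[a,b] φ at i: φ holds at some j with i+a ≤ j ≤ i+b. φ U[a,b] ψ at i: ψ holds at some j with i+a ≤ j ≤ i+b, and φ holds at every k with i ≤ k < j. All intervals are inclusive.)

Holds

Check ((¬done ∨ ¬recv) U[<=3] done) at each j in [4,7]:
  j=4: holds
  j=5: holds
  j=6: holds
  j=7: holds
Found at j=4 → formula holds.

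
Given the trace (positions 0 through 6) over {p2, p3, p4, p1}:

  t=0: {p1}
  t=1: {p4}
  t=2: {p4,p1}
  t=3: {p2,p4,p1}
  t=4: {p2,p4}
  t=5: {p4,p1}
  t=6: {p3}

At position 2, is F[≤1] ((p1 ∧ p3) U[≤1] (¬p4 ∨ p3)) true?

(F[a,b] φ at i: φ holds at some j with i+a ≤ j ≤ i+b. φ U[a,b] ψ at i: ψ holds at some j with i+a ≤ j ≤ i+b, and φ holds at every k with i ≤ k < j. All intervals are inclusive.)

False

Check ((p1 ∧ p3) U[≤1] (¬p4 ∨ p3)) at each j in [2,3]:
  j=2: fails
  j=3: fails
No position in the window satisfies it → formula fails.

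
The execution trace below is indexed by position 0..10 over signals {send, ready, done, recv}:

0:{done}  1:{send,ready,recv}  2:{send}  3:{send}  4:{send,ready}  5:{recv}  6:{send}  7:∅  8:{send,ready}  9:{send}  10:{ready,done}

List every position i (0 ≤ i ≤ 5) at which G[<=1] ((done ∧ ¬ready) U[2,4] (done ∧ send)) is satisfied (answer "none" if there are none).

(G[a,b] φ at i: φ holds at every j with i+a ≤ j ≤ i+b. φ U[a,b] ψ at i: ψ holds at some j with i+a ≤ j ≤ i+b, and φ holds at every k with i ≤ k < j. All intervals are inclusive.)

none

Evaluate at each i in [0,5]:
  i=0: ✗ (fails at j=0)
  i=1: ✗ (fails at j=1)
  i=2: ✗ (fails at j=2)
  i=3: ✗ (fails at j=3)
  i=4: ✗ (fails at j=4)
  i=5: ✗ (fails at j=5)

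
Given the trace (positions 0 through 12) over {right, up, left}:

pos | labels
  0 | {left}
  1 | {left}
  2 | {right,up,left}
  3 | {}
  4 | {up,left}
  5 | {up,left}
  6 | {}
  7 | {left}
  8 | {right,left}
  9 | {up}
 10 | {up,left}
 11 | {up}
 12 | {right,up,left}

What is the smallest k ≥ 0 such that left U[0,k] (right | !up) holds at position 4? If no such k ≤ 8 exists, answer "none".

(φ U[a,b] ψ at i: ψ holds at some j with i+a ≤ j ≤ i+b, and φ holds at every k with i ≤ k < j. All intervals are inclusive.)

2

Need earliest j ≥ 4 with (right | !up), and left at every k in [4,j-1].
  j=4: rhs fails.
  j=5: rhs fails.
  j=6: rhs holds; lhs holds on [4,5]. k = 2.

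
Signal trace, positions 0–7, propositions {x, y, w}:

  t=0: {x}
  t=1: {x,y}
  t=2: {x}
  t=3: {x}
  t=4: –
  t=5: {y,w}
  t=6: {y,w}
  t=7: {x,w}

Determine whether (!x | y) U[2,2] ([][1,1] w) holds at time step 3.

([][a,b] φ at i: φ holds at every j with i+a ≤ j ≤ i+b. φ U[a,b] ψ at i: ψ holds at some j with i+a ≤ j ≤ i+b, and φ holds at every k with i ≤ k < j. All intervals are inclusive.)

Does not hold

Need some j in [5,5] with [][1,1] w, and (!x | y) at every k in [3,j-1].
  j=5: [][1,1] w holds, but (!x | y) fails at k=3 → not this j.
No j in the window works → until fails.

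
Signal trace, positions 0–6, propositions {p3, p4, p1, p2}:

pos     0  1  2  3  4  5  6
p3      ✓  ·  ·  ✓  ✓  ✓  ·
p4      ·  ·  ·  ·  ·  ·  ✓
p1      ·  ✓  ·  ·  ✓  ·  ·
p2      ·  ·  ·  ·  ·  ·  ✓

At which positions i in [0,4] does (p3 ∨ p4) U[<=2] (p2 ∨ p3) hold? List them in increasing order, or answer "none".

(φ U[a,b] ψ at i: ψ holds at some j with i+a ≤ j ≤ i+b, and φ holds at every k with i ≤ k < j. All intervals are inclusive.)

Evaluate at each i in [0,4]:
  i=0: ✓ (rhs at j=0)
  i=1: ✗ (lhs fails at k=1 before rhs at j=3)
  i=2: ✗ (lhs fails at k=2 before rhs at j=3)
  i=3: ✓ (rhs at j=3)
  i=4: ✓ (rhs at j=4)

0, 3, 4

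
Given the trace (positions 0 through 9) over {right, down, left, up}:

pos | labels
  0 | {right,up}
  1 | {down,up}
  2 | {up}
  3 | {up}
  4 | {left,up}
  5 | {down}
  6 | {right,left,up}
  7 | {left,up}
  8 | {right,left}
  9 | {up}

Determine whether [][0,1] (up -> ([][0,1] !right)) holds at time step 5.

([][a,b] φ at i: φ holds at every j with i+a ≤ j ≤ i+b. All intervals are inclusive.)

Does not hold

Check (up -> ([][0,1] !right)) at every j in [5,6]:
  j=5: antecedent false → ✓
  j=6: antecedent true; consequent fails at 6 → ✗
Fails at j=6 → formula fails.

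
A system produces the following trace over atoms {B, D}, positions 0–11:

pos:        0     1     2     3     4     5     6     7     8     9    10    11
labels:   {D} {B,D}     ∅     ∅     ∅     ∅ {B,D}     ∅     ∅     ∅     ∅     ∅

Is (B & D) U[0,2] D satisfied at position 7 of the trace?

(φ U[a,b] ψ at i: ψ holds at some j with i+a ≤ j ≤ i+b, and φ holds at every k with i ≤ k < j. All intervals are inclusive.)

False

Need some j in [7,9] with D, and (B & D) at every k in [7,j-1].
  j=7: D false.
  j=8: D false.
  j=9: D false.
No j in the window works → until fails.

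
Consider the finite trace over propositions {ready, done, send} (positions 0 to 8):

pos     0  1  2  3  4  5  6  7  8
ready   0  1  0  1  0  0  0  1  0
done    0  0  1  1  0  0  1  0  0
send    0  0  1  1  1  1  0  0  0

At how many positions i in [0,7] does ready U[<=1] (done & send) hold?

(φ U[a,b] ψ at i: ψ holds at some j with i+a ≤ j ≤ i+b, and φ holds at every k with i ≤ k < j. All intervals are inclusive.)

Evaluate at each i in [0,7]:
  i=0: ✗ (no rhs in [0,1])
  i=1: ✓ (rhs at j=2; lhs holds on [1,1])
  i=2: ✓ (rhs at j=2)
  i=3: ✓ (rhs at j=3)
  i=4: ✗ (no rhs in [4,5])
  i=5: ✗ (no rhs in [5,6])
  i=6: ✗ (no rhs in [6,7])
  i=7: ✗ (no rhs in [7,8])
Positions where it holds: {1, 2, 3} → 3.

3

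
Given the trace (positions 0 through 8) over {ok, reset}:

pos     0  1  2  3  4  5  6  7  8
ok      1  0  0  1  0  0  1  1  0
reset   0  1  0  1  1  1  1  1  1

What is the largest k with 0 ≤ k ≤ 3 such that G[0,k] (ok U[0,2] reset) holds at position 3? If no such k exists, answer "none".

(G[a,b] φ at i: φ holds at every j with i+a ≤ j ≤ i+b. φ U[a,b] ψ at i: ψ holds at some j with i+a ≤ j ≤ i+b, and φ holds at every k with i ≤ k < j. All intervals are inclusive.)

3

(ok U[0,2] reset) must hold from j=3 onward; find where it first fails.
  j=3: holds
  j=4: holds
  j=5: holds
  j=6: holds
Holds through j=6; largest k = 3.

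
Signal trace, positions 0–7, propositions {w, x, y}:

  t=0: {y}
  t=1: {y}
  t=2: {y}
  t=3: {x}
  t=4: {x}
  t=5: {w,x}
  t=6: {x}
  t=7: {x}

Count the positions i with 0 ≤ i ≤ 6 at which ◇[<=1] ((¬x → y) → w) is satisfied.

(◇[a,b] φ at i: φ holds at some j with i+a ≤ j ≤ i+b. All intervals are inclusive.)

Evaluate at each i in [0,6]:
  i=0: ✗ (none in [0,1])
  i=1: ✗ (none in [1,2])
  i=2: ✗ (none in [2,3])
  i=3: ✗ (none in [3,4])
  i=4: ✓ (witness j=5)
  i=5: ✓ (witness j=5)
  i=6: ✗ (none in [6,7])
Positions where it holds: {4, 5} → 2.

2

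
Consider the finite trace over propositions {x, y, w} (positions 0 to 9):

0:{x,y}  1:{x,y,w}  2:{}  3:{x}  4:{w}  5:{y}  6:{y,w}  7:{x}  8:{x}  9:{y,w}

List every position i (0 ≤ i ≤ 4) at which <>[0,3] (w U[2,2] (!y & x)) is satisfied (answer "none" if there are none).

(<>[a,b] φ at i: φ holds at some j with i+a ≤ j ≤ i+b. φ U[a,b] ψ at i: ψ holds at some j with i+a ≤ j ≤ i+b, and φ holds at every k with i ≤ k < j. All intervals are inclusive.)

none

Evaluate at each i in [0,4]:
  i=0: ✗ (none in [0,3])
  i=1: ✗ (none in [1,4])
  i=2: ✗ (none in [2,5])
  i=3: ✗ (none in [3,6])
  i=4: ✗ (none in [4,7])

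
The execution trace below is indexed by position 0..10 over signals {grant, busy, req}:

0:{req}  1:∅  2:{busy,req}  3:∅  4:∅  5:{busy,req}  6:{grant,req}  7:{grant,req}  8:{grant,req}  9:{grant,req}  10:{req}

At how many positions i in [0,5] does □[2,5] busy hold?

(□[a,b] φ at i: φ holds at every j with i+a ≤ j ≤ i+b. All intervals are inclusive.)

0

Evaluate at each i in [0,5]:
  i=0: ✗ (fails at j=3)
  i=1: ✗ (fails at j=3)
  i=2: ✗ (fails at j=4)
  i=3: ✗ (fails at j=6)
  i=4: ✗ (fails at j=6)
  i=5: ✗ (fails at j=7)
Positions where it holds: {} → 0.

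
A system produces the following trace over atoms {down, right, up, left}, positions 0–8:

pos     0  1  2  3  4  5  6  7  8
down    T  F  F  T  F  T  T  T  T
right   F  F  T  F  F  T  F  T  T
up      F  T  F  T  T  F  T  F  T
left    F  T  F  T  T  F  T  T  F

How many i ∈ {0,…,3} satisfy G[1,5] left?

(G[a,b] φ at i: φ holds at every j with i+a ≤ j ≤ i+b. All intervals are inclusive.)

0

Evaluate at each i in [0,3]:
  i=0: ✗ (fails at j=2)
  i=1: ✗ (fails at j=2)
  i=2: ✗ (fails at j=5)
  i=3: ✗ (fails at j=5)
Positions where it holds: {} → 0.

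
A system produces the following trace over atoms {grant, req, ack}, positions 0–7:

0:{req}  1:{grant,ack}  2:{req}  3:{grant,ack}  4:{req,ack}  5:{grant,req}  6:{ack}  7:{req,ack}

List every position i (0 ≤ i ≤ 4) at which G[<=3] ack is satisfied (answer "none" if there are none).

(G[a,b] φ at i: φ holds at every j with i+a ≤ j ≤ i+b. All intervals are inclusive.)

none

Evaluate at each i in [0,4]:
  i=0: ✗ (fails at j=0)
  i=1: ✗ (fails at j=2)
  i=2: ✗ (fails at j=2)
  i=3: ✗ (fails at j=5)
  i=4: ✗ (fails at j=5)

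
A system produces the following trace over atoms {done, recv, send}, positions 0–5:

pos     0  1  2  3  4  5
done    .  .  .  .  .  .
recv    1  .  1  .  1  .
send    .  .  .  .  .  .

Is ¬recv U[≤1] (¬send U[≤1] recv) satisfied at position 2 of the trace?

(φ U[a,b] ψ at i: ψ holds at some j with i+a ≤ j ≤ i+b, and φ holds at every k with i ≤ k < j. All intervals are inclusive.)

Need some j in [2,3] with (¬send U[≤1] recv), and ¬recv at every k in [2,j-1].
  j=2: (¬send U[≤1] recv) holds; no prefix to check → satisfied.

Holds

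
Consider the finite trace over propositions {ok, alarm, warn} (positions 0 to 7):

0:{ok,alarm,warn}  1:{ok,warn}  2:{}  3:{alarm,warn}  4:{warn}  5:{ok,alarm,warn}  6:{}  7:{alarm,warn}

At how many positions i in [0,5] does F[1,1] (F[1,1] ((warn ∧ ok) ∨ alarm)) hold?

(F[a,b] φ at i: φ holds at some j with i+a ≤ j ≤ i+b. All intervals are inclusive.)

3

Evaluate at each i in [0,5]:
  i=0: ✗ (none in [1,1])
  i=1: ✓ (witness j=2)
  i=2: ✗ (none in [3,3])
  i=3: ✓ (witness j=4)
  i=4: ✗ (none in [5,5])
  i=5: ✓ (witness j=6)
Positions where it holds: {1, 3, 5} → 3.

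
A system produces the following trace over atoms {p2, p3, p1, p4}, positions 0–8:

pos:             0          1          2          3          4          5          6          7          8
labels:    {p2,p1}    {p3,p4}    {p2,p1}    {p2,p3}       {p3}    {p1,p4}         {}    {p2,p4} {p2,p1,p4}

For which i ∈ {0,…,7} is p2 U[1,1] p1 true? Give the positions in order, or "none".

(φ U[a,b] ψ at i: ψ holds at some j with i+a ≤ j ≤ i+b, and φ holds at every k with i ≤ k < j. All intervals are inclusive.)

Evaluate at each i in [0,7]:
  i=0: ✗ (no rhs in [1,1])
  i=1: ✗ (lhs fails at k=1 before rhs at j=2)
  i=2: ✗ (no rhs in [3,3])
  i=3: ✗ (no rhs in [4,4])
  i=4: ✗ (lhs fails at k=4 before rhs at j=5)
  i=5: ✗ (no rhs in [6,6])
  i=6: ✗ (no rhs in [7,7])
  i=7: ✓ (rhs at j=8; lhs holds on [7,7])

7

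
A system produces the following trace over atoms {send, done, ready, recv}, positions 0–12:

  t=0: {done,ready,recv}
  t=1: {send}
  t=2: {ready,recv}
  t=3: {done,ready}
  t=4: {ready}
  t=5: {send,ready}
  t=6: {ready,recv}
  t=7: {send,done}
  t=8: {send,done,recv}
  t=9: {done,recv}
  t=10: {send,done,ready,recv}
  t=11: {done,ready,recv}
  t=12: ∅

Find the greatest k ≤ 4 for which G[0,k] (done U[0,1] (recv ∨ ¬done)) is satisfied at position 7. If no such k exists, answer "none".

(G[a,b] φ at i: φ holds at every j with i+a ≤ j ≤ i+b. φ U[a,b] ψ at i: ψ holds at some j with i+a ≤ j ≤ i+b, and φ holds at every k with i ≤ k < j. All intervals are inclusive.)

4

(done U[0,1] (recv ∨ ¬done)) must hold from j=7 onward; find where it first fails.
  j=7: holds
  j=8: holds
  j=9: holds
  j=10: holds
  j=11: holds
Holds through j=11; largest k = 4.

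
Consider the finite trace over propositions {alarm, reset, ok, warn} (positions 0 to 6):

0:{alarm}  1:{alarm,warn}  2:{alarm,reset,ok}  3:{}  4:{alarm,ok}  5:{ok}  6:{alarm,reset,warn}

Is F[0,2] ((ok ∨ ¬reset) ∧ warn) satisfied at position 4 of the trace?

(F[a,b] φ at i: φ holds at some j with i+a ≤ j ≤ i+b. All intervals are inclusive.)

Check ((ok ∨ ¬reset) ∧ warn) at each j in [4,6]:
  j=4: false
  j=5: false
  j=6: false
No position in the window satisfies it → formula fails.

Does not hold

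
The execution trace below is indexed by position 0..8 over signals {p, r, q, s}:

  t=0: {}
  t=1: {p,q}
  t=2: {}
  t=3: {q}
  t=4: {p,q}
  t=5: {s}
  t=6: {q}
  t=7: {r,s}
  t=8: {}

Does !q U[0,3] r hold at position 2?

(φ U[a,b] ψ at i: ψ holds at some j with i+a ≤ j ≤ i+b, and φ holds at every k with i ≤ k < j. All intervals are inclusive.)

Need some j in [2,5] with r, and !q at every k in [2,j-1].
  j=2: r false.
  j=3: r false.
  j=4: r false.
  j=5: r false.
No j in the window works → until fails.

No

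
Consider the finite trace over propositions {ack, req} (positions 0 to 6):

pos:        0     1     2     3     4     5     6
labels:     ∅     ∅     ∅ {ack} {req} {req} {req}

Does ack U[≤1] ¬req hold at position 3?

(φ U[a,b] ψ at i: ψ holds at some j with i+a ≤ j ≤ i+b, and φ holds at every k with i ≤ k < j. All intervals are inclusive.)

Need some j in [3,4] with ¬req, and ack at every k in [3,j-1].
  j=3: ¬req holds; no prefix to check → satisfied.

Holds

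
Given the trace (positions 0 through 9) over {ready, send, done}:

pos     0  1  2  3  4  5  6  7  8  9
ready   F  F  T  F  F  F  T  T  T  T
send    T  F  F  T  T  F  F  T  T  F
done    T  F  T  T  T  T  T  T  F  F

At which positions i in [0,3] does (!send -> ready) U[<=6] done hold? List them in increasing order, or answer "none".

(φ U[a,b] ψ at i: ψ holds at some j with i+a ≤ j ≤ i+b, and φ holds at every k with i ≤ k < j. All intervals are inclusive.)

0, 2, 3

Evaluate at each i in [0,3]:
  i=0: ✓ (rhs at j=0)
  i=1: ✗ (lhs fails at k=1 before rhs at j=2)
  i=2: ✓ (rhs at j=2)
  i=3: ✓ (rhs at j=3)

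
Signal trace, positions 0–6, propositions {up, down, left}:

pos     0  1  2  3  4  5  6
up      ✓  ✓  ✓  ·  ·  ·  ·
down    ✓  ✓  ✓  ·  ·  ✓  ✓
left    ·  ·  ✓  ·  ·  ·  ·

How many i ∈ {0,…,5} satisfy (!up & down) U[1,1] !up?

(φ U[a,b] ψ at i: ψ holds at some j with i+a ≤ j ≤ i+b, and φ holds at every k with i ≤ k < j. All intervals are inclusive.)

1

Evaluate at each i in [0,5]:
  i=0: ✗ (no rhs in [1,1])
  i=1: ✗ (no rhs in [2,2])
  i=2: ✗ (lhs fails at k=2 before rhs at j=3)
  i=3: ✗ (lhs fails at k=3 before rhs at j=4)
  i=4: ✗ (lhs fails at k=4 before rhs at j=5)
  i=5: ✓ (rhs at j=6; lhs holds on [5,5])
Positions where it holds: {5} → 1.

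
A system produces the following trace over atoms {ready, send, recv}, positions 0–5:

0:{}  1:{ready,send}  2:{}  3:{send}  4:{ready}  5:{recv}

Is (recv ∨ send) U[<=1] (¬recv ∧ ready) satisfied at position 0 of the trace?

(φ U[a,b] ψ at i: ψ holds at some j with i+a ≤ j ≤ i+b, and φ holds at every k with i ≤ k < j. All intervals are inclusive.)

Need some j in [0,1] with (¬recv ∧ ready), and (recv ∨ send) at every k in [0,j-1].
  j=0: (¬recv ∧ ready) false.
  j=1: (¬recv ∧ ready) holds, but (recv ∨ send) fails at k=0 → not this j.
No j in the window works → until fails.

False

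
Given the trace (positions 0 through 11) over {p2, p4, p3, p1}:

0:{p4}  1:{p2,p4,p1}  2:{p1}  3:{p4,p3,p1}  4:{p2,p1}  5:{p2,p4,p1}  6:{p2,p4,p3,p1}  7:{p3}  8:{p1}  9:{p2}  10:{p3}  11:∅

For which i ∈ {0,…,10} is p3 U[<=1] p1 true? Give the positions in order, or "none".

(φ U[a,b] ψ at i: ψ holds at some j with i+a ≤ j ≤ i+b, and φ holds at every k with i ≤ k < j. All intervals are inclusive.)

Evaluate at each i in [0,10]:
  i=0: ✗ (lhs fails at k=0 before rhs at j=1)
  i=1: ✓ (rhs at j=1)
  i=2: ✓ (rhs at j=2)
  i=3: ✓ (rhs at j=3)
  i=4: ✓ (rhs at j=4)
  i=5: ✓ (rhs at j=5)
  i=6: ✓ (rhs at j=6)
  i=7: ✓ (rhs at j=8; lhs holds on [7,7])
  i=8: ✓ (rhs at j=8)
  i=9: ✗ (no rhs in [9,10])
  i=10: ✗ (no rhs in [10,11])

1, 2, 3, 4, 5, 6, 7, 8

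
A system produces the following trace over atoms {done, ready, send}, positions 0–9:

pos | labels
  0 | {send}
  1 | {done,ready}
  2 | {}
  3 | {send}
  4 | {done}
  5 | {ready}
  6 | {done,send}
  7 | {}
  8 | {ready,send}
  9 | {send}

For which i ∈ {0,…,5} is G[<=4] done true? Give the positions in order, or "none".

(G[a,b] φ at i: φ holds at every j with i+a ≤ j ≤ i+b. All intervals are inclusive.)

none

Evaluate at each i in [0,5]:
  i=0: ✗ (fails at j=0)
  i=1: ✗ (fails at j=2)
  i=2: ✗ (fails at j=2)
  i=3: ✗ (fails at j=3)
  i=4: ✗ (fails at j=5)
  i=5: ✗ (fails at j=5)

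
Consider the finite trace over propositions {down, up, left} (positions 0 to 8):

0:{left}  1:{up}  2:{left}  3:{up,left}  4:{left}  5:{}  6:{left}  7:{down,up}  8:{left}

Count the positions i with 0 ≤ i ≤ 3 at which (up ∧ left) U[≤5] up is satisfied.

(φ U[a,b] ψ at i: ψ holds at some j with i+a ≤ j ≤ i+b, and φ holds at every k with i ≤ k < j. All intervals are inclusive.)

2

Evaluate at each i in [0,3]:
  i=0: ✗ (lhs fails at k=0 before rhs at j=1)
  i=1: ✓ (rhs at j=1)
  i=2: ✗ (lhs fails at k=2 before rhs at j=3)
  i=3: ✓ (rhs at j=3)
Positions where it holds: {1, 3} → 2.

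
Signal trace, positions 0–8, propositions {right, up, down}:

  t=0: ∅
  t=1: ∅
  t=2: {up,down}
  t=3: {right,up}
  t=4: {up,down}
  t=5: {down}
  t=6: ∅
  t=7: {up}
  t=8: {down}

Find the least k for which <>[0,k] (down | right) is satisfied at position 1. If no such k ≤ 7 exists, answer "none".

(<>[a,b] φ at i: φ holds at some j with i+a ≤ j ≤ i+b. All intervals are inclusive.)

1

Scan j = 1,2,… for (down | right):
  j=1: fails
  j=2: holds
First hit at j=2, so smallest k = 2-1 = 1.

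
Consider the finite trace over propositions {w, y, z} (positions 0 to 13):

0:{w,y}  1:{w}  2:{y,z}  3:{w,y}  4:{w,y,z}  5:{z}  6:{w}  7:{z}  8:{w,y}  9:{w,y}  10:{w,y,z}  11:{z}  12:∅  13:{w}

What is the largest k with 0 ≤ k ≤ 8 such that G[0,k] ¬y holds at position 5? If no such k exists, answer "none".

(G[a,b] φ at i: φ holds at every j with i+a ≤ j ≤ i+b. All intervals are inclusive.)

¬y must hold from j=5 onward; find where it first fails.
  j=5: holds
  j=6: holds
  j=7: holds
  j=8: fails
Holds on [5,7], so largest k = 2.

2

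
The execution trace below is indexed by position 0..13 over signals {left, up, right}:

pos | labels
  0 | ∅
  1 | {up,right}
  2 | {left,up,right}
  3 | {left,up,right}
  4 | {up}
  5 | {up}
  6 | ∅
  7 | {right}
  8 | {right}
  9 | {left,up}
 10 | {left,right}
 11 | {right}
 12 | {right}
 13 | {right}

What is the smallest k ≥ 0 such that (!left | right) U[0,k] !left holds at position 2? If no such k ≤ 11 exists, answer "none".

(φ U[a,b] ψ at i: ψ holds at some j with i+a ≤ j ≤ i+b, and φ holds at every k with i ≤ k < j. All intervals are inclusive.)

Need earliest j ≥ 2 with !left, and (!left | right) at every k in [2,j-1].
  j=2: rhs fails.
  j=3: rhs fails.
  j=4: rhs holds; lhs holds on [2,3]. k = 2.

2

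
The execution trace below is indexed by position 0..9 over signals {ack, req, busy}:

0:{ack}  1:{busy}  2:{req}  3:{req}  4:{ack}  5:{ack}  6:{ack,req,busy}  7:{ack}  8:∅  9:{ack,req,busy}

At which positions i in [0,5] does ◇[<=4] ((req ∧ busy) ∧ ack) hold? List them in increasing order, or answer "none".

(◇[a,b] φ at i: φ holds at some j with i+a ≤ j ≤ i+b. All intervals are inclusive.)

2, 3, 4, 5

Evaluate at each i in [0,5]:
  i=0: ✗ (none in [0,4])
  i=1: ✗ (none in [1,5])
  i=2: ✓ (witness j=6)
  i=3: ✓ (witness j=6)
  i=4: ✓ (witness j=6)
  i=5: ✓ (witness j=6)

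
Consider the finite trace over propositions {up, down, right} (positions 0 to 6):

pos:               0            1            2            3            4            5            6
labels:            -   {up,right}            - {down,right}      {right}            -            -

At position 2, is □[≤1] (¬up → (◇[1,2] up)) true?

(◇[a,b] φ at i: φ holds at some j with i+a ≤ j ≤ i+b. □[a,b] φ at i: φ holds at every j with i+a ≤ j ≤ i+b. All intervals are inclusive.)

Check (¬up → (◇[1,2] up)) at every j in [2,3]:
  j=2: antecedent true; consequent fails (none in [3,4]) → ✗
  j=3: antecedent true; consequent fails (none in [4,5]) → ✗
Fails at j=2 → formula fails.

No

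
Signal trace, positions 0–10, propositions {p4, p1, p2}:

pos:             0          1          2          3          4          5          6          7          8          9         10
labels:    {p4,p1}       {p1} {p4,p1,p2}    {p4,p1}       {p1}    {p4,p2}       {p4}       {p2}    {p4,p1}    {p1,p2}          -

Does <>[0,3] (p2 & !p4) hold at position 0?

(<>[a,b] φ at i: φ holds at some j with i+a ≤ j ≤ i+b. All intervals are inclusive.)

Check (p2 & !p4) at each j in [0,3]:
  j=0: false
  j=1: false
  j=2: false
  j=3: false
No position in the window satisfies it → formula fails.

Does not hold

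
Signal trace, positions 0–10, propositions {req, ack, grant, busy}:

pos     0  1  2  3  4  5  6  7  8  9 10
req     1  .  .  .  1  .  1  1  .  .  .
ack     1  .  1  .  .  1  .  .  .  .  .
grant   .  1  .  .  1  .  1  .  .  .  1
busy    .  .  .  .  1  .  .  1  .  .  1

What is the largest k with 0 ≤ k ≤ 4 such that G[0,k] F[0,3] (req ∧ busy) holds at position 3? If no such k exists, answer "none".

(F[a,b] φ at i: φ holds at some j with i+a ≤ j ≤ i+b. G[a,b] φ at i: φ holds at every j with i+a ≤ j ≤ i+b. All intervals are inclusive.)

F[0,3] (req ∧ busy) must hold from j=3 onward; find where it first fails.
  j=3: holds
  j=4: holds
  j=5: holds
  j=6: holds
  j=7: holds
Holds through j=7; largest k = 4.

4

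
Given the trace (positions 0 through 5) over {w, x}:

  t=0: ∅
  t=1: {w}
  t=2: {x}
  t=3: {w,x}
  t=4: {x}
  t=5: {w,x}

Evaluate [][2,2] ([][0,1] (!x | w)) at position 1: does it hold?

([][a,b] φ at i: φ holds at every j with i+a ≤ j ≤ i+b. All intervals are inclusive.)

False

Check [][0,1] (!x | w) at every j in [3,3]:
  j=3: fails at 4
Fails at j=3 → formula fails.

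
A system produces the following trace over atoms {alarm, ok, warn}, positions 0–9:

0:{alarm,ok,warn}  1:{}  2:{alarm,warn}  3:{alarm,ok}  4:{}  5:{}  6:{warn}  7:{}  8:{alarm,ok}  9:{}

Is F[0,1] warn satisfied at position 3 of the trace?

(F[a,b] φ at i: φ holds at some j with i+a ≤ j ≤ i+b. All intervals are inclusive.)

Check warn at each j in [3,4]:
  j=3: false
  j=4: false
No position in the window satisfies it → formula fails.

No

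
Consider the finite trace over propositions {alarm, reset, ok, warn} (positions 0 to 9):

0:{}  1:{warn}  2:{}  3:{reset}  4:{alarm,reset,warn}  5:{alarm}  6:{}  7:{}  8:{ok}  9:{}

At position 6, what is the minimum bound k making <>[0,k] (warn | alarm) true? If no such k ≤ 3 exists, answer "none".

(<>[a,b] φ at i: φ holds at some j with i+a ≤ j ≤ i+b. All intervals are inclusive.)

none

Scan j = 6,7,… for (warn | alarm):
  j=6: fails
  j=7: fails
  j=8: fails
  j=9: fails
No j in [6,9] satisfies it → none.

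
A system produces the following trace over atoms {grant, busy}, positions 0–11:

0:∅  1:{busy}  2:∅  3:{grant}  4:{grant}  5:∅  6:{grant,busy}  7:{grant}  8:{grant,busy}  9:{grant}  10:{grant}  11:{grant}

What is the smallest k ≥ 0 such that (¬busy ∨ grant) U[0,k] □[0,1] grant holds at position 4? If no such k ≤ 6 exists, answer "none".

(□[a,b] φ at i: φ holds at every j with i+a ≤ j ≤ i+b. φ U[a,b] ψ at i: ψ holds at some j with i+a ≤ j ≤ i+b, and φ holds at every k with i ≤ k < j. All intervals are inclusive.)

Need earliest j ≥ 4 with □[0,1] grant, and (¬busy ∨ grant) at every k in [4,j-1].
  j=4: rhs fails.
  j=5: rhs fails.
  j=6: rhs holds; lhs holds on [4,5]. k = 2.

2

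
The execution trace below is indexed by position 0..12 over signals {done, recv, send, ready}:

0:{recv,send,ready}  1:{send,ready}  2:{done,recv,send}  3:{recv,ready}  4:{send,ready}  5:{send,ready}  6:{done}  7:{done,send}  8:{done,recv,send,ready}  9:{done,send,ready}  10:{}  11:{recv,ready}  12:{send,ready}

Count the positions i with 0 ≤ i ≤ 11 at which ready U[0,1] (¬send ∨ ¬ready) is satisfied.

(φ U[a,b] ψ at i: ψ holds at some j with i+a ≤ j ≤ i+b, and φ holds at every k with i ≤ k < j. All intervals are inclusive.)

9

Evaluate at each i in [0,11]:
  i=0: ✗ (no rhs in [0,1])
  i=1: ✓ (rhs at j=2; lhs holds on [1,1])
  i=2: ✓ (rhs at j=2)
  i=3: ✓ (rhs at j=3)
  i=4: ✗ (no rhs in [4,5])
  i=5: ✓ (rhs at j=6; lhs holds on [5,5])
  i=6: ✓ (rhs at j=6)
  i=7: ✓ (rhs at j=7)
  i=8: ✗ (no rhs in [8,9])
  i=9: ✓ (rhs at j=10; lhs holds on [9,9])
  i=10: ✓ (rhs at j=10)
  i=11: ✓ (rhs at j=11)
Positions where it holds: {1, 2, 3, 5, 6, 7, 9, 10, 11} → 9.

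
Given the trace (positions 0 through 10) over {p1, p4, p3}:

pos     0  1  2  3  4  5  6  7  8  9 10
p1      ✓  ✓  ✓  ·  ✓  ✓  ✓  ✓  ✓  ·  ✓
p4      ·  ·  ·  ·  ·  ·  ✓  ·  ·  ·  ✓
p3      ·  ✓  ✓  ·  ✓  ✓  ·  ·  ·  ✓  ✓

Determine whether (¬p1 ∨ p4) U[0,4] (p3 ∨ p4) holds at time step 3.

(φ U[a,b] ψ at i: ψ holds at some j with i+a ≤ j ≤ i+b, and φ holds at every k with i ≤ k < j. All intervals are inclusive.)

Need some j in [3,7] with (p3 ∨ p4), and (¬p1 ∨ p4) at every k in [3,j-1].
  j=3: (p3 ∨ p4) false.
  j=4: (p3 ∨ p4) holds; (¬p1 ∨ p4) holds at every k in [3,3] → satisfied.

Holds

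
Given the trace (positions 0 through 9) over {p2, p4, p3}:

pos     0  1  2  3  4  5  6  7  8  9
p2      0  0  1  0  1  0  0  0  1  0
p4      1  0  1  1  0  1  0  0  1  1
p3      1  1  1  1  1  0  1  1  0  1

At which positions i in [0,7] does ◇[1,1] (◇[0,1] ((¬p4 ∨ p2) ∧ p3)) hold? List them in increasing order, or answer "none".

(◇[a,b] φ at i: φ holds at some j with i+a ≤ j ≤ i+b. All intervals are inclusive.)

Evaluate at each i in [0,7]:
  i=0: ✓ (witness j=1)
  i=1: ✓ (witness j=2)
  i=2: ✓ (witness j=3)
  i=3: ✓ (witness j=4)
  i=4: ✓ (witness j=5)
  i=5: ✓ (witness j=6)
  i=6: ✓ (witness j=7)
  i=7: ✗ (none in [8,8])

0, 1, 2, 3, 4, 5, 6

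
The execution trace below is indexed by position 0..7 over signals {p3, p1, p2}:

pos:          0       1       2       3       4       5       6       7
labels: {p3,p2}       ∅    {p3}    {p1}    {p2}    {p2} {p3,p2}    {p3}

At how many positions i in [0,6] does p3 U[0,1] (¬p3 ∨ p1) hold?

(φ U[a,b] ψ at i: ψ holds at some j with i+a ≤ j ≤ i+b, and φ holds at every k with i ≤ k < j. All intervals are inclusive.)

6

Evaluate at each i in [0,6]:
  i=0: ✓ (rhs at j=1; lhs holds on [0,0])
  i=1: ✓ (rhs at j=1)
  i=2: ✓ (rhs at j=3; lhs holds on [2,2])
  i=3: ✓ (rhs at j=3)
  i=4: ✓ (rhs at j=4)
  i=5: ✓ (rhs at j=5)
  i=6: ✗ (no rhs in [6,7])
Positions where it holds: {0, 1, 2, 3, 4, 5} → 6.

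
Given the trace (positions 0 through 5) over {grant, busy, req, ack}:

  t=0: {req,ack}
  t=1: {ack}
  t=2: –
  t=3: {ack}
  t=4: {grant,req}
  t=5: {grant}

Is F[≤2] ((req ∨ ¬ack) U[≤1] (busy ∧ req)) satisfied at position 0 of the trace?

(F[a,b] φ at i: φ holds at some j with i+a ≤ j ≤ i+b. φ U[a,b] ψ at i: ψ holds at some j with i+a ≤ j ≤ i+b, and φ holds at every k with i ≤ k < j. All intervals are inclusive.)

Check ((req ∨ ¬ack) U[≤1] (busy ∧ req)) at each j in [0,2]:
  j=0: fails
  j=1: fails
  j=2: fails
No position in the window satisfies it → formula fails.

No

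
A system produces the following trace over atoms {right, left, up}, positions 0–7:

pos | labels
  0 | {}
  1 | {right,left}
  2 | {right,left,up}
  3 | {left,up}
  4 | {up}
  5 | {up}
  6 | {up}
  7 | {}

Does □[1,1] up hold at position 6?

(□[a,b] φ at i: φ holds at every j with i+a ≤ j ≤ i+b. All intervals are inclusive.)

Check up at every j in [7,7]:
  j=7: false
Fails at j=7 → formula fails.

No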